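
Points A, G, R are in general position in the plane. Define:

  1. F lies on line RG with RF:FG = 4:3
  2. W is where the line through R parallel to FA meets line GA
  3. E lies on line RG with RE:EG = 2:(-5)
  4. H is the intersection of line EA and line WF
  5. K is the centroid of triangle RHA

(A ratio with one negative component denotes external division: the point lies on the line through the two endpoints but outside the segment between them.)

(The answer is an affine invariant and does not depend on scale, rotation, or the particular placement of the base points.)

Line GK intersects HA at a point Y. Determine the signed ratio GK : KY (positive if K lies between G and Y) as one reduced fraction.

Assign A = (0, 0), G = (1, 0), R = (0, 1) — the answer is frame-independent, so this choice is without loss of generality.
1. F lies on line RG with RF:FG = 4:3 ⇒ F = (4/7, 3/7)
2. W is where the line through R parallel to FA meets line GA ⇒ W = (-4/3, 0)
3. E lies on line RG with RE:EG = 2:(-5) ⇒ E = (-2/3, 5/3)
4. H is the intersection of line EA and line WF ⇒ H = (-12/109, 30/109)
5. K is the centroid of triangle RHA ⇒ K = (-4/109, 139/327)
line GK meets HA at Y = (-278/1417, 695/1417)
K = G + t·(Y−G) with t = 13/15, so GK:KY = 13/15:2/15

GK:KY = 13/2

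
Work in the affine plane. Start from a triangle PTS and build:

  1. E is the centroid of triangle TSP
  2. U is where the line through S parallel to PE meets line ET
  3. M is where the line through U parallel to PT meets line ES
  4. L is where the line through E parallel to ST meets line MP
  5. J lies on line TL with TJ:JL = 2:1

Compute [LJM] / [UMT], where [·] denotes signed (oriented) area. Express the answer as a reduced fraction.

[LJM]:[UMT] = -2/15

Choose coordinates P = (0, 0), T = (1, 0), S = (0, 1).
1. E is the centroid of triangle TSP ⇒ E = (1/3, 1/3)
2. U is where the line through S parallel to PE meets line ET ⇒ U = (-1/3, 2/3)
3. M is where the line through U parallel to PT meets line ES ⇒ M = (1/6, 2/3)
4. L is where the line through E parallel to ST meets line MP ⇒ L = (2/15, 8/15)
5. J lies on line TL with TJ:JL = 2:1 ⇒ J = (19/45, 16/45)
2·[LJM] = 2/45, 2·[UMT] = -1/3
[LJM]:[UMT] = 2/45:-1/3 = -2/15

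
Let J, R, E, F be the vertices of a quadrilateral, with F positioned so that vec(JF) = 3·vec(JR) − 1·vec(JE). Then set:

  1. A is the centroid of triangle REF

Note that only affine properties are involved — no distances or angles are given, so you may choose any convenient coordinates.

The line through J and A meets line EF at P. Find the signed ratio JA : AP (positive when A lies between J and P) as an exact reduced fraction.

JA:AP = 8

Set J = (0, 0), R = (1, 0), E = (0, 1), F = (3, -1); any affine frame gives the same invariant.
1. A is the centroid of triangle REF ⇒ A = (4/3, 0)
line JA meets EF at P = (3/2, 0)
A = J + t·(P−J) with t = 8/9, so JA:AP = 8/9:1/9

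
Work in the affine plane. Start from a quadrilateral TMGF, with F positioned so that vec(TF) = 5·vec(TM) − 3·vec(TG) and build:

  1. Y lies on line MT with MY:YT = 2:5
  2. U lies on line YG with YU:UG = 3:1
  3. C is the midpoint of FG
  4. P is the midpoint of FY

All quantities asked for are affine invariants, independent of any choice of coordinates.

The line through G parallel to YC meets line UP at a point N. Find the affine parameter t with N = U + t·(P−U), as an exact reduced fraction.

t = -1/5

Set T = (0, 0), M = (1, 0), G = (0, 1), F = (5, -3); any affine frame gives the same invariant.
1. Y lies on line MT with MY:YT = 2:5 ⇒ Y = (5/7, 0)
2. U lies on line YG with YU:UG = 3:1 ⇒ U = (5/28, 3/4)
3. C is the midpoint of FG ⇒ C = (5/2, -1)
4. P is the midpoint of FY ⇒ P = (20/7, -3/2)
through G parallel to YC: direction (25/14, -1); meets UP at N = (-5/14, 6/5)
N = U + t·(P−U) with t = -1/5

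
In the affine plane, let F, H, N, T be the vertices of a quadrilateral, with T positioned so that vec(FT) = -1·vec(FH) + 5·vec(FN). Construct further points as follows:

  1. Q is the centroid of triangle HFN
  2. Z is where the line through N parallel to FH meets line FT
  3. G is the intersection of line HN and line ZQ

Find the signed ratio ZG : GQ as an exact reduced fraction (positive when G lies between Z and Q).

Work in coordinates with F = (0, 0), H = (1, 0), N = (0, 1), T = (-1, 5).
1. Q is the centroid of triangle HFN ⇒ Q = (1/3, 1/3)
2. Z is where the line through N parallel to FH meets line FT ⇒ Z = (-1/5, 1)
3. G is the intersection of line HN and line ZQ ⇒ G = (-1, 2)
G = Z + t·(Q−Z) with t = -3/2, so ZG:GQ = t:(1−t) = -3/2:5/2

ZG:GQ = -3/5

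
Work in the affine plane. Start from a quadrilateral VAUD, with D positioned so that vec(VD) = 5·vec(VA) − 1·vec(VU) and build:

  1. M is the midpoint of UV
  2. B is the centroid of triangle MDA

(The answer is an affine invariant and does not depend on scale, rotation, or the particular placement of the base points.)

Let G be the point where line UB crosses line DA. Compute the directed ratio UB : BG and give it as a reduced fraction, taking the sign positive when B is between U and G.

Set V = (0, 0), A = (1, 0), U = (0, 1), D = (5, -1); any affine frame gives the same invariant.
1. M is the midpoint of UV ⇒ M = (0, 1/2)
2. B is the centroid of triangle MDA ⇒ B = (2, -1/6)
line UB meets DA at G = (9/4, -5/16)
B = U + t·(G−U) with t = 8/9, so UB:BG = 8/9:1/9

UB:BG = 8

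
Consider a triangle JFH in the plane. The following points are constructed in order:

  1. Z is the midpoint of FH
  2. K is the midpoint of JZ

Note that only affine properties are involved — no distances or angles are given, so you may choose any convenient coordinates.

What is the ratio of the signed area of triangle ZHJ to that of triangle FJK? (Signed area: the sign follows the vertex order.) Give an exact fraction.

Choose coordinates J = (0, 0), F = (1, 0), H = (0, 1).
1. Z is the midpoint of FH ⇒ Z = (1/2, 1/2)
2. K is the midpoint of JZ ⇒ K = (1/4, 1/4)
2·[ZHJ] = 1/2, 2·[FJK] = -1/4
[ZHJ]:[FJK] = 1/2:-1/4 = -2

[ZHJ]:[FJK] = -2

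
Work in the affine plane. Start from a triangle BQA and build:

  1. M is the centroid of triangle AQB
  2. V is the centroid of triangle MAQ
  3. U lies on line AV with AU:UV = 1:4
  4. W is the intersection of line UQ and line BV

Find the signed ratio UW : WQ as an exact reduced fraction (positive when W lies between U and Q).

Assign B = (0, 0), Q = (1, 0), A = (0, 1) — the answer is frame-independent, so this choice is without loss of generality.
1. M is the centroid of triangle AQB ⇒ M = (1/3, 1/3)
2. V is the centroid of triangle MAQ ⇒ V = (4/9, 4/9)
3. U lies on line AV with AU:UV = 1:4 ⇒ U = (4/45, 8/9)
4. W is the intersection of line UQ and line BV ⇒ W = (40/81, 40/81)
W = U + t·(Q−U) with t = 4/9, so UW:WQ = t:(1−t) = 4/9:5/9

UW:WQ = 4/5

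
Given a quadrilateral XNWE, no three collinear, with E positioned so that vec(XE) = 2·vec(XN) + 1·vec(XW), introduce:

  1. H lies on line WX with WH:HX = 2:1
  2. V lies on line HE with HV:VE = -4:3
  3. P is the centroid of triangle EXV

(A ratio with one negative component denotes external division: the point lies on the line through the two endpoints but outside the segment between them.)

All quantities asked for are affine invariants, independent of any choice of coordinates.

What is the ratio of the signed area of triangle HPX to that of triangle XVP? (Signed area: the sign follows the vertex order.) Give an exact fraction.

[HPX]:[XVP] = -5/3

Set X = (0, 0), N = (1, 0), W = (0, 1), E = (2, 1); any affine frame gives the same invariant.
1. H lies on line WX with WH:HX = 2:1 ⇒ H = (0, 1/3)
2. V lies on line HE with HV:VE = -4:3 ⇒ V = (8, 3)
3. P is the centroid of triangle EXV ⇒ P = (10/3, 4/3)
2·[HPX] = -10/9, 2·[XVP] = 2/3
[HPX]:[XVP] = -10/9:2/3 = -5/3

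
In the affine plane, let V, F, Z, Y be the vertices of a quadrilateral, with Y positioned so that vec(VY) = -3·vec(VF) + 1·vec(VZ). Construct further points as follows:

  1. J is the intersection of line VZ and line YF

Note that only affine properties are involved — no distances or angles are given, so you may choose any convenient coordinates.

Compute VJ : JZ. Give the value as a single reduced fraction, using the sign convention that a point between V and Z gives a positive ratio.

Set V = (0, 0), F = (1, 0), Z = (0, 1), Y = (-3, 1); any affine frame gives the same invariant.
1. J is the intersection of line VZ and line YF ⇒ J = (0, 1/4)
J = V + t·(Z−V) with t = 1/4, so VJ:JZ = t:(1−t) = 1/4:3/4

VJ:JZ = 1/3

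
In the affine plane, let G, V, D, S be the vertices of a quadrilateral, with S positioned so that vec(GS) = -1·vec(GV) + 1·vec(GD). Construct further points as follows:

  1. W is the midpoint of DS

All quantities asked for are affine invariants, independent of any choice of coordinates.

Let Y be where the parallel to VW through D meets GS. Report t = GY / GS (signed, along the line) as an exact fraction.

Assign G = (0, 0), V = (1, 0), D = (0, 1), S = (-1, 1) — the answer is frame-independent, so this choice is without loss of generality.
1. W is the midpoint of DS ⇒ W = (-1/2, 1)
through D parallel to VW: direction (-3/2, 1); meets GS at Y = (-3, 3)
Y = G + t·(S−G) with t = 3

t = 3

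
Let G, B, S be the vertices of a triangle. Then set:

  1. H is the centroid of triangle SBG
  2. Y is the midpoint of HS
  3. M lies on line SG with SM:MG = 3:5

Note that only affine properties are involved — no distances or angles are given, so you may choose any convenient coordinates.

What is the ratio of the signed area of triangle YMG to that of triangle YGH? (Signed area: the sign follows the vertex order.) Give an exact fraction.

Set G = (0, 0), B = (1, 0), S = (0, 1); any affine frame gives the same invariant.
1. H is the centroid of triangle SBG ⇒ H = (1/3, 1/3)
2. Y is the midpoint of HS ⇒ Y = (1/6, 2/3)
3. M lies on line SG with SM:MG = 3:5 ⇒ M = (0, 5/8)
2·[YMG] = 5/48, 2·[YGH] = 1/6
[YMG]:[YGH] = 5/48:1/6 = 5/8

[YMG]:[YGH] = 5/8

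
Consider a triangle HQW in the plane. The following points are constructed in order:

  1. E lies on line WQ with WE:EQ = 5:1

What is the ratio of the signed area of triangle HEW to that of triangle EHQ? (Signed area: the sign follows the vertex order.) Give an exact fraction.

Set H = (0, 0), Q = (1, 0), W = (0, 1); any affine frame gives the same invariant.
1. E lies on line WQ with WE:EQ = 5:1 ⇒ E = (5/6, 1/6)
2·[HEW] = 5/6, 2·[EHQ] = 1/6
[HEW]:[EHQ] = 5/6:1/6 = 5

[HEW]:[EHQ] = 5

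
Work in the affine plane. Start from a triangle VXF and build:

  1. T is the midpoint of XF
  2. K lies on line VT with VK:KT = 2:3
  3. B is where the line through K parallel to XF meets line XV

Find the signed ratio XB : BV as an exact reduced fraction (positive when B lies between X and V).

XB:BV = 3/2

Assign V = (0, 0), X = (1, 0), F = (0, 1) — the answer is frame-independent, so this choice is without loss of generality.
1. T is the midpoint of XF ⇒ T = (1/2, 1/2)
2. K lies on line VT with VK:KT = 2:3 ⇒ K = (1/5, 1/5)
3. B is where the line through K parallel to XF meets line XV ⇒ B = (2/5, 0)
B = X + t·(V−X) with t = 3/5, so XB:BV = t:(1−t) = 3/5:2/5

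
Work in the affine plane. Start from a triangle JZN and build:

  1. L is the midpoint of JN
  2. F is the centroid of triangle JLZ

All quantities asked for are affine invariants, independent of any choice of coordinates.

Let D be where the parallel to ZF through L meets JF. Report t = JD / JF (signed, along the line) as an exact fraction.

t = 2

Assign J = (0, 0), Z = (1, 0), N = (0, 1) — the answer is frame-independent, so this choice is without loss of generality.
1. L is the midpoint of JN ⇒ L = (0, 1/2)
2. F is the centroid of triangle JLZ ⇒ F = (1/3, 1/6)
through L parallel to ZF: direction (-2/3, 1/6); meets JF at D = (2/3, 1/3)
D = J + t·(F−J) with t = 2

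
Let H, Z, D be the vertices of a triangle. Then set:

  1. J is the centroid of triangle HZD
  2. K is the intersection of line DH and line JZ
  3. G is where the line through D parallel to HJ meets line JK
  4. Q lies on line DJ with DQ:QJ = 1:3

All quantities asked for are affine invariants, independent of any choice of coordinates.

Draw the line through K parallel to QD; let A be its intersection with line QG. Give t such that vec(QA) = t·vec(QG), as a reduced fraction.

Set H = (0, 0), Z = (1, 0), D = (0, 1); any affine frame gives the same invariant.
1. J is the centroid of triangle HZD ⇒ J = (1/3, 1/3)
2. K is the intersection of line DH and line JZ ⇒ K = (0, 1/2)
3. G is where the line through D parallel to HJ meets line JK ⇒ G = (-1/3, 2/3)
4. Q lies on line DJ with DQ:QJ = 1:3 ⇒ Q = (1/12, 5/6)
through K parallel to QD: direction (-1/12, 1/6); meets QG at A = (-1/8, 3/4)
A = Q + t·(G−Q) with t = 1/2

t = 1/2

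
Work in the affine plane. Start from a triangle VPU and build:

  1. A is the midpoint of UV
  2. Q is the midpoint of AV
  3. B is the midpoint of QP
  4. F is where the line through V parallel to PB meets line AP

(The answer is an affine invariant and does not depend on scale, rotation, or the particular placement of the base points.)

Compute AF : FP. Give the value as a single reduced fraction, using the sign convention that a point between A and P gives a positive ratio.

Choose coordinates V = (0, 0), P = (1, 0), U = (0, 1).
1. A is the midpoint of UV ⇒ A = (0, 1/2)
2. Q is the midpoint of AV ⇒ Q = (0, 1/4)
3. B is the midpoint of QP ⇒ B = (1/2, 1/8)
4. F is where the line through V parallel to PB meets line AP ⇒ F = (2, -1/2)
F = A + t·(P−A) with t = 2, so AF:FP = t:(1−t) = 2:-1

AF:FP = -2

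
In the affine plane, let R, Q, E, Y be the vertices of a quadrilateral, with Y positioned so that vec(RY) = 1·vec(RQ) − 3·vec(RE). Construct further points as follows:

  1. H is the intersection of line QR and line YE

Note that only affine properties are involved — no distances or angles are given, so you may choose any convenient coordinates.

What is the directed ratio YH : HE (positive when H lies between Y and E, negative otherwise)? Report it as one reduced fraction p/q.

YH:HE = 3

Assign R = (0, 0), Q = (1, 0), E = (0, 1), Y = (1, -3) — the answer is frame-independent, so this choice is without loss of generality.
1. H is the intersection of line QR and line YE ⇒ H = (1/4, 0)
H = Y + t·(E−Y) with t = 3/4, so YH:HE = t:(1−t) = 3/4:1/4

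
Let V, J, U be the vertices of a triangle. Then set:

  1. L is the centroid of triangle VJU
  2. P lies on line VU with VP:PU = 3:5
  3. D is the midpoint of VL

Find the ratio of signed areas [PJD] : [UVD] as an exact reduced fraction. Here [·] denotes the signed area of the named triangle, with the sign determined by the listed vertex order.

[PJD]:[UVD] = -7/8

Choose coordinates V = (0, 0), J = (1, 0), U = (0, 1).
1. L is the centroid of triangle VJU ⇒ L = (1/3, 1/3)
2. P lies on line VU with VP:PU = 3:5 ⇒ P = (0, 3/8)
3. D is the midpoint of VL ⇒ D = (1/6, 1/6)
2·[PJD] = -7/48, 2·[UVD] = 1/6
[PJD]:[UVD] = -7/48:1/6 = -7/8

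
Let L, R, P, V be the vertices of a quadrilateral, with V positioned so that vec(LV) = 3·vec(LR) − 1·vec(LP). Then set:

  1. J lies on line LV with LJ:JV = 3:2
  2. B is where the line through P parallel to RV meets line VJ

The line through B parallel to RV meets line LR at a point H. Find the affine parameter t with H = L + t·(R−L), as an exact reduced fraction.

t = 2

Choose coordinates L = (0, 0), R = (1, 0), P = (0, 1), V = (3, -1).
1. J lies on line LV with LJ:JV = 3:2 ⇒ J = (9/5, -3/5)
2. B is where the line through P parallel to RV meets line VJ ⇒ B = (6, -2)
through B parallel to RV: direction (2, -1); meets LR at H = (2, 0)
H = L + t·(R−L) with t = 2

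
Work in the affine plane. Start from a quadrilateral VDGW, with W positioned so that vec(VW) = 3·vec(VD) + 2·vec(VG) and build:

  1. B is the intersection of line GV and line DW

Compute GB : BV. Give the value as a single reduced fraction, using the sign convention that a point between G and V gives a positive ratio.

Assign V = (0, 0), D = (1, 0), G = (0, 1), W = (3, 2) — the answer is frame-independent, so this choice is without loss of generality.
1. B is the intersection of line GV and line DW ⇒ B = (0, -1)
B = G + t·(V−G) with t = 2, so GB:BV = t:(1−t) = 2:-1

GB:BV = -2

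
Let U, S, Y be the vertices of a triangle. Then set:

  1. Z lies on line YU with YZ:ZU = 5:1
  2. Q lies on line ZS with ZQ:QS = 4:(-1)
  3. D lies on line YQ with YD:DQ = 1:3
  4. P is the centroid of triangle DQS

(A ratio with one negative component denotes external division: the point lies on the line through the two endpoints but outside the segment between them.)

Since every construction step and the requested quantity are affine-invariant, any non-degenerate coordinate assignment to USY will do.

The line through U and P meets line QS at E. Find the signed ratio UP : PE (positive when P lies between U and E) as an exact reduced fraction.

Work in coordinates with U = (0, 0), S = (1, 0), Y = (0, 1).
1. Z lies on line YU with YZ:ZU = 5:1 ⇒ Z = (0, 1/6)
2. Q lies on line ZS with ZQ:QS = 4:(-1) ⇒ Q = (4/3, -1/18)
3. D lies on line YQ with YD:DQ = 1:3 ⇒ D = (1/3, 53/72)
4. P is the centroid of triangle DQS ⇒ P = (8/9, 49/216)
line UP meets QS at E = (32/81, 49/486)
P = U + t·(E−U) with t = 9/4, so UP:PE = 9/4:-5/4

UP:PE = -9/5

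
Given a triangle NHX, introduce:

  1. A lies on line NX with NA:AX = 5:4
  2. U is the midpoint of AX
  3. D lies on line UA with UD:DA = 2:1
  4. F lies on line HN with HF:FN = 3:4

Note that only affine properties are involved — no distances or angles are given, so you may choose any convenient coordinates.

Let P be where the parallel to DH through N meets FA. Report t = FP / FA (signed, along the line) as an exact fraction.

Assign N = (0, 0), H = (1, 0), X = (0, 1) — the answer is frame-independent, so this choice is without loss of generality.
1. A lies on line NX with NA:AX = 5:4 ⇒ A = (0, 5/9)
2. U is the midpoint of AX ⇒ U = (0, 7/9)
3. D lies on line UA with UD:DA = 2:1 ⇒ D = (0, 17/27)
4. F lies on line HN with HF:FN = 3:4 ⇒ F = (4/7, 0)
through N parallel to DH: direction (1, -17/27); meets FA at P = (60/37, -340/333)
P = F + t·(A−F) with t = -68/37

t = -68/37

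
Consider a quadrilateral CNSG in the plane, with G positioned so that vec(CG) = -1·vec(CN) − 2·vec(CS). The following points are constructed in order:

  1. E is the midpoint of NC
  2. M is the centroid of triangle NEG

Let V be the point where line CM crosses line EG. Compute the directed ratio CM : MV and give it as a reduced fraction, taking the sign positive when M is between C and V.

Set C = (0, 0), N = (1, 0), S = (0, 1), G = (-1, -2); any affine frame gives the same invariant.
1. E is the midpoint of NC ⇒ E = (1/2, 0)
2. M is the centroid of triangle NEG ⇒ M = (1/6, -2/3)
line CM meets EG at V = (1/8, -1/2)
M = C + t·(V−C) with t = 4/3, so CM:MV = 4/3:-1/3

CM:MV = -4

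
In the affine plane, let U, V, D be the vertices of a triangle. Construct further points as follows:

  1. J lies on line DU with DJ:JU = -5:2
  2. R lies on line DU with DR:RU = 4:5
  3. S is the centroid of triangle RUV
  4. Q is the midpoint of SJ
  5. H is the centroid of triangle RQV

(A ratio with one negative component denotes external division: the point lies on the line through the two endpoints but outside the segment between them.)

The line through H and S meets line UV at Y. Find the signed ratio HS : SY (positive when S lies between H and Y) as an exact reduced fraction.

Choose coordinates U = (0, 0), V = (1, 0), D = (0, 1).
1. J lies on line DU with DJ:JU = -5:2 ⇒ J = (0, -2/3)
2. R lies on line DU with DR:RU = 4:5 ⇒ R = (0, 5/9)
3. S is the centroid of triangle RUV ⇒ S = (1/3, 5/27)
4. Q is the midpoint of SJ ⇒ Q = (1/6, -13/54)
5. H is the centroid of triangle RQV ⇒ H = (7/18, 17/162)
line HS meets UV at Y = (6/13, 0)
S = H + t·(Y−H) with t = -13/17, so HS:SY = -13/17:30/17

HS:SY = -13/30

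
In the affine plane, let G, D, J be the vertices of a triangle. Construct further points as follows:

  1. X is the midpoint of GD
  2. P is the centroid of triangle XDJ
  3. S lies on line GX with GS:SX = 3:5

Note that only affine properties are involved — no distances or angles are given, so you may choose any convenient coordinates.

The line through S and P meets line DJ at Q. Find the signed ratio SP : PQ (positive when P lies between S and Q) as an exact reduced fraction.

SP:PQ = 31/8

Choose coordinates G = (0, 0), D = (1, 0), J = (0, 1).
1. X is the midpoint of GD ⇒ X = (1/2, 0)
2. P is the centroid of triangle XDJ ⇒ P = (1/2, 1/3)
3. S lies on line GX with GS:SX = 3:5 ⇒ S = (3/16, 0)
line SP meets DJ at Q = (18/31, 13/31)
P = S + t·(Q−S) with t = 31/39, so SP:PQ = 31/39:8/39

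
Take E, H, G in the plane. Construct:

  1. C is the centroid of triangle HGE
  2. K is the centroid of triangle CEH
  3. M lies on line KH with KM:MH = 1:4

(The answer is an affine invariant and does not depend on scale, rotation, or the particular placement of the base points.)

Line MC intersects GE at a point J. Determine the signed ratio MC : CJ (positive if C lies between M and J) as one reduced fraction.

MC:CJ = 2/3

Set E = (0, 0), H = (1, 0), G = (0, 1); any affine frame gives the same invariant.
1. C is the centroid of triangle HGE ⇒ C = (1/3, 1/3)
2. K is the centroid of triangle CEH ⇒ K = (4/9, 1/9)
3. M lies on line KH with KM:MH = 1:4 ⇒ M = (5/9, 4/45)
line MC meets GE at J = (0, 7/10)
C = M + t·(J−M) with t = 2/5, so MC:CJ = 2/5:3/5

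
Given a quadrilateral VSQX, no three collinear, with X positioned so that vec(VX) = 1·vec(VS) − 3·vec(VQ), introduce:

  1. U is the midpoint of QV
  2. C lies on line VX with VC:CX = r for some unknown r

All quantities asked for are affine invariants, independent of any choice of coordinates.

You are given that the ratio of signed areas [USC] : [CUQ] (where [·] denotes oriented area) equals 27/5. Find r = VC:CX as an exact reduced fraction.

r = -5/3

Assign V = (0, 0), S = (1, 0), Q = (0, 1), X = (1, -3) — the answer is frame-independent, so this choice is without loss of generality.
1. U is the midpoint of QV ⇒ U = (0, 1/2)
2. With VC:CX = r, write λ = r/(r+1) so C = V + λ·(X−V); C is affine-linear in λ
Every point depending on C is an affine combination of C and λ-independent points, so each such coordinate is linear in λ; the λ² term in each signed area is a multiple of (X−V)×(X−V) = 0, so 2·[USC] and 2·[CUQ] are each linear in λ. Evaluating at λ=0 and λ=1:
  2·[USC] = -5/2·λ − 1/2,   2·[CUQ] = -1/2·λ
So [USC]:[CUQ] = (-5/2·λ − 1/2) / (-1/2·λ). Setting this equal to 27/5:
  -5/2·λ − 1/2 = 27/5·(-1/2·λ)  ⇒  λ = 5/2
Then r = λ/(1−λ) = (5/2)/(-3/2) = -5/3. Check: with r = -5/3, C = (5/2, -15/2) and [USC]:[CUQ] = 27/5 as required.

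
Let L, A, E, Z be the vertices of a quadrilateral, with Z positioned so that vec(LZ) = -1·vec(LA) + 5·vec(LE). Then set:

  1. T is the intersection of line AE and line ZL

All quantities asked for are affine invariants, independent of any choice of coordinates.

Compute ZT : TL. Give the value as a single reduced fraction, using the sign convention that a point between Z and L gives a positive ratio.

Assign L = (0, 0), A = (1, 0), E = (0, 1), Z = (-1, 5) — the answer is frame-independent, so this choice is without loss of generality.
1. T is the intersection of line AE and line ZL ⇒ T = (-1/4, 5/4)
T = Z + t·(L−Z) with t = 3/4, so ZT:TL = t:(1−t) = 3/4:1/4

ZT:TL = 3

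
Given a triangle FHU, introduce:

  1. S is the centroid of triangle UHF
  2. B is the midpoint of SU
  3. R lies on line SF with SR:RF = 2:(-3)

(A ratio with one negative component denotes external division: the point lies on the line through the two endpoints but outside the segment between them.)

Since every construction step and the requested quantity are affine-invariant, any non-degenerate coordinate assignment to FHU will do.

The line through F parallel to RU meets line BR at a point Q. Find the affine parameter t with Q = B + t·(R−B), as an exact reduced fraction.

Choose coordinates F = (0, 0), H = (1, 0), U = (0, 1).
1. S is the centroid of triangle UHF ⇒ S = (1/3, 1/3)
2. B is the midpoint of SU ⇒ B = (1/6, 2/3)
3. R lies on line SF with SR:RF = 2:(-3) ⇒ R = (1, 1)
through F parallel to RU: direction (-1, 0); meets BR at Q = (-3/2, 0)
Q = B + t·(R−B) with t = -2

t = -2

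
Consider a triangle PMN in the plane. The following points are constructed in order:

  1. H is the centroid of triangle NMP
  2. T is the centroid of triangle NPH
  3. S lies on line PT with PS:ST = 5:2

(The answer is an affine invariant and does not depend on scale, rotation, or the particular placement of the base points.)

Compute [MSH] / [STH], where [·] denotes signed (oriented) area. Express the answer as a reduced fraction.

[MSH]:[STH] = 3

Set P = (0, 0), M = (1, 0), N = (0, 1); any affine frame gives the same invariant.
1. H is the centroid of triangle NMP ⇒ H = (1/3, 1/3)
2. T is the centroid of triangle NPH ⇒ T = (1/9, 4/9)
3. S lies on line PT with PS:ST = 5:2 ⇒ S = (5/63, 20/63)
2·[MSH] = -2/21, 2·[STH] = -2/63
[MSH]:[STH] = -2/21:-2/63 = 3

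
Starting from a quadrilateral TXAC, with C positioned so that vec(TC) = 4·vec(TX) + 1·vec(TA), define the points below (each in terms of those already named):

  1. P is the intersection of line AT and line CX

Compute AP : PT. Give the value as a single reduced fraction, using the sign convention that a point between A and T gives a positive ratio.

Work in coordinates with T = (0, 0), X = (1, 0), A = (0, 1), C = (4, 1).
1. P is the intersection of line AT and line CX ⇒ P = (0, -1/3)
P = A + t·(T−A) with t = 4/3, so AP:PT = t:(1−t) = 4/3:-1/3

AP:PT = -4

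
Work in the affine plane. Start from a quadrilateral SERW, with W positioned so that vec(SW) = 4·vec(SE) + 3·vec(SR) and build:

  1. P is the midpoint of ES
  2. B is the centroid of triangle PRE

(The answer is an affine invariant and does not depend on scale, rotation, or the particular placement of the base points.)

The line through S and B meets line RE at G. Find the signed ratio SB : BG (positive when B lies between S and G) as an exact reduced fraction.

Choose coordinates S = (0, 0), E = (1, 0), R = (0, 1), W = (4, 3).
1. P is the midpoint of ES ⇒ P = (1/2, 0)
2. B is the centroid of triangle PRE ⇒ B = (1/2, 1/3)
line SB meets RE at G = (3/5, 2/5)
B = S + t·(G−S) with t = 5/6, so SB:BG = 5/6:1/6

SB:BG = 5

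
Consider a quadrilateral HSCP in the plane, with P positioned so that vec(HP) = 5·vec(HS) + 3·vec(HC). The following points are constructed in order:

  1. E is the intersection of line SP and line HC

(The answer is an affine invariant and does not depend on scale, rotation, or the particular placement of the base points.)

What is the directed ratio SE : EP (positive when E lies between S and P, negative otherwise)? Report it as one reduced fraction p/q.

Set H = (0, 0), S = (1, 0), C = (0, 1), P = (5, 3); any affine frame gives the same invariant.
1. E is the intersection of line SP and line HC ⇒ E = (0, -3/4)
E = S + t·(P−S) with t = -1/4, so SE:EP = t:(1−t) = -1/4:5/4

SE:EP = -1/5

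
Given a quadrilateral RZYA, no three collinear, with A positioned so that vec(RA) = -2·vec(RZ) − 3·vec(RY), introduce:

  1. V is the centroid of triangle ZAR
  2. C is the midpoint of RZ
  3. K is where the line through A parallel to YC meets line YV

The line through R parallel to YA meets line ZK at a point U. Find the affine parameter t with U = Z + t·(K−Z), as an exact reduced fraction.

Set R = (0, 0), Z = (1, 0), Y = (0, 1), A = (-2, -3); any affine frame gives the same invariant.
1. V is the centroid of triangle ZAR ⇒ V = (-1/3, -1)
2. C is the midpoint of RZ ⇒ C = (1/2, 0)
3. K is where the line through A parallel to YC meets line YV ⇒ K = (-1, -5)
through R parallel to YA: direction (-2, -4); meets ZK at U = (5, 10)
U = Z + t·(K−Z) with t = -2

t = -2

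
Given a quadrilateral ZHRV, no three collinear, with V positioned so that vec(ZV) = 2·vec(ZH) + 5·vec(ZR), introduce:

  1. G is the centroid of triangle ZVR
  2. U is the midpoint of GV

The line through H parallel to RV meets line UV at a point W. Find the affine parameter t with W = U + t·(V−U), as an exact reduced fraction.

Choose coordinates Z = (0, 0), H = (1, 0), R = (0, 1), V = (2, 5).
1. G is the centroid of triangle ZVR ⇒ G = (2/3, 2)
2. U is the midpoint of GV ⇒ U = (4/3, 7/2)
through H parallel to RV: direction (2, 4); meets UV at W = (-10, -22)
W = U + t·(V−U) with t = -17

t = -17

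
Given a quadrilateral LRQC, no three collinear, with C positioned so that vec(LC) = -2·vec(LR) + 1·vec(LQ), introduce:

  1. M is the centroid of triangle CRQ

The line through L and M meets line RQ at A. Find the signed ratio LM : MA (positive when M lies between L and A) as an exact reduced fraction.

LM:MA = 1/2

Assign L = (0, 0), R = (1, 0), Q = (0, 1), C = (-2, 1) — the answer is frame-independent, so this choice is without loss of generality.
1. M is the centroid of triangle CRQ ⇒ M = (-1/3, 2/3)
line LM meets RQ at A = (-1, 2)
M = L + t·(A−L) with t = 1/3, so LM:MA = 1/3:2/3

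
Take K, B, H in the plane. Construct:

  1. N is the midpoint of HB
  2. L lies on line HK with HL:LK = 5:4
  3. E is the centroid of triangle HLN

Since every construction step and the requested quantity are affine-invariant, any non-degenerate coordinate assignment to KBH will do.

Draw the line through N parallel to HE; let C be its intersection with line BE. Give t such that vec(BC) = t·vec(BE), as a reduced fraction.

Work in coordinates with K = (0, 0), B = (1, 0), H = (0, 1).
1. N is the midpoint of HB ⇒ N = (1/2, 1/2)
2. L lies on line HK with HL:LK = 5:4 ⇒ L = (0, 4/9)
3. E is the centroid of triangle HLN ⇒ E = (1/6, 35/54)
through N parallel to HE: direction (1/6, -19/54); meets BE at C = (7/12, 35/108)
C = B + t·(E−B) with t = 1/2

t = 1/2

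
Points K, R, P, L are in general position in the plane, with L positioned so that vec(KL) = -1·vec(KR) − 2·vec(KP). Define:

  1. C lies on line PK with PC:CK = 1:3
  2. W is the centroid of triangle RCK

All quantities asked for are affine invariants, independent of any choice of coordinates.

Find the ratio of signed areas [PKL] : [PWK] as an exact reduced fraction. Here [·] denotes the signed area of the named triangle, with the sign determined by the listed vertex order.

Work in coordinates with K = (0, 0), R = (1, 0), P = (0, 1), L = (-1, -2).
1. C lies on line PK with PC:CK = 1:3 ⇒ C = (0, 3/4)
2. W is the centroid of triangle RCK ⇒ W = (1/3, 1/4)
2·[PKL] = -1, 2·[PWK] = -1/3
[PKL]:[PWK] = -1:-1/3 = 3

[PKL]:[PWK] = 3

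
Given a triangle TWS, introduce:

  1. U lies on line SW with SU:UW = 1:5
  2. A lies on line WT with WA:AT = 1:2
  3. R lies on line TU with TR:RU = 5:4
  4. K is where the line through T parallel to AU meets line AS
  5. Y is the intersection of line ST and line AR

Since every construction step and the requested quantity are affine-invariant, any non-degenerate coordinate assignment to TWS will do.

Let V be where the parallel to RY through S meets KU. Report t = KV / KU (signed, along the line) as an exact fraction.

Assign T = (0, 0), W = (1, 0), S = (0, 1) — the answer is frame-independent, so this choice is without loss of generality.
1. U lies on line SW with SU:UW = 1:5 ⇒ U = (1/6, 5/6)
2. A lies on line WT with WA:AT = 1:2 ⇒ A = (2/3, 0)
3. R lies on line TU with TR:RU = 5:4 ⇒ R = (5/54, 25/54)
4. K is where the line through T parallel to AU meets line AS ⇒ K = (-6, 10)
5. Y is the intersection of line ST and line AR ⇒ Y = (0, 50/93)
through S parallel to RY: direction (-5/54, 125/1674); meets KU at V = (31/260, 47/52)
V = K + t·(U−K) with t = 129/130

t = 129/130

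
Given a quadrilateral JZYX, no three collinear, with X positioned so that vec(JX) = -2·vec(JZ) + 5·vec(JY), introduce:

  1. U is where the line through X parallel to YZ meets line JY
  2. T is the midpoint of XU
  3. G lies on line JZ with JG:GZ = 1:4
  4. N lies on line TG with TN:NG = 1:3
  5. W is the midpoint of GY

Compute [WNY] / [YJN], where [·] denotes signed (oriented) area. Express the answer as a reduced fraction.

Choose coordinates J = (0, 0), Z = (1, 0), Y = (0, 1), X = (-2, 5).
1. U is where the line through X parallel to YZ meets line JY ⇒ U = (0, 3)
2. T is the midpoint of XU ⇒ T = (-1, 4)
3. G lies on line JZ with JG:GZ = 1:4 ⇒ G = (1/5, 0)
4. N lies on line TG with TN:NG = 1:3 ⇒ N = (-7/10, 3)
5. W is the midpoint of GY ⇒ W = (1/10, 1/2)
2·[WNY] = -3/20, 2·[YJN] = -7/10
[WNY]:[YJN] = -3/20:-7/10 = 3/14

[WNY]:[YJN] = 3/14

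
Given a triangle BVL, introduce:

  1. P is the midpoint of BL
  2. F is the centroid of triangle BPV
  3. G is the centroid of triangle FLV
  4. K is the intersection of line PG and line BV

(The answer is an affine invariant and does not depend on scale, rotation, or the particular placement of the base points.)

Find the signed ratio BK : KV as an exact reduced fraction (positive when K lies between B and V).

BK:KV = -2

Assign B = (0, 0), V = (1, 0), L = (0, 1) — the answer is frame-independent, so this choice is without loss of generality.
1. P is the midpoint of BL ⇒ P = (0, 1/2)
2. F is the centroid of triangle BPV ⇒ F = (1/3, 1/6)
3. G is the centroid of triangle FLV ⇒ G = (4/9, 7/18)
4. K is the intersection of line PG and line BV ⇒ K = (2, 0)
K = B + t·(V−B) with t = 2, so BK:KV = t:(1−t) = 2:-1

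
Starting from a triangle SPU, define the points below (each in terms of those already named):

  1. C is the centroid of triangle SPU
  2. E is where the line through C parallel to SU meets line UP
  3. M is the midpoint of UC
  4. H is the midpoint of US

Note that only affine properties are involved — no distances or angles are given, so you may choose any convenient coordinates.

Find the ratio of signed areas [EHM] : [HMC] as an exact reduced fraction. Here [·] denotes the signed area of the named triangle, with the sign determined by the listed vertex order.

Assign S = (0, 0), P = (1, 0), U = (0, 1) — the answer is frame-independent, so this choice is without loss of generality.
1. C is the centroid of triangle SPU ⇒ C = (1/3, 1/3)
2. E is where the line through C parallel to SU meets line UP ⇒ E = (1/3, 2/3)
3. M is the midpoint of UC ⇒ M = (1/6, 2/3)
4. H is the midpoint of US ⇒ H = (0, 1/2)
2·[EHM] = -1/36, 2·[HMC] = -1/12
[EHM]:[HMC] = -1/36:-1/12 = 1/3

[EHM]:[HMC] = 1/3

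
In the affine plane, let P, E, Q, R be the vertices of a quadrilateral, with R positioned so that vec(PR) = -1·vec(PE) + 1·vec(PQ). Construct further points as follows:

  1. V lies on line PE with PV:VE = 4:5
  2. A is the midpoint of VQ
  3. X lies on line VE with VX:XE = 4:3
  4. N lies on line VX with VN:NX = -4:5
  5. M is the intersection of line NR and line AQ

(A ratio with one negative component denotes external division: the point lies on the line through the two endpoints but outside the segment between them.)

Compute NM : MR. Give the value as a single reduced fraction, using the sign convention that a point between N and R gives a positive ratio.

Set P = (0, 0), E = (1, 0), Q = (0, 1), R = (-1, 1); any affine frame gives the same invariant.
1. V lies on line PE with PV:VE = 4:5 ⇒ V = (4/9, 0)
2. A is the midpoint of VQ ⇒ A = (2/9, 1/2)
3. X lies on line VE with VX:XE = 4:3 ⇒ X = (16/21, 0)
4. N lies on line VX with VN:NX = -4:5 ⇒ N = (-52/63, 0)
5. M is the intersection of line NR and line AQ ⇒ M = (-28/17, 80/17)
M = N + t·(R−N) with t = 80/17, so NM:MR = t:(1−t) = 80/17:-63/17

NM:MR = -80/63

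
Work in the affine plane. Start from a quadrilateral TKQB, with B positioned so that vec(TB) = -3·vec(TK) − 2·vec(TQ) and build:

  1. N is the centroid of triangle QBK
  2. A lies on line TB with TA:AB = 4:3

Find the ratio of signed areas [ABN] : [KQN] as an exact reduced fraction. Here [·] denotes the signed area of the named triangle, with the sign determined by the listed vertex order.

Set T = (0, 0), K = (1, 0), Q = (0, 1), B = (-3, -2); any affine frame gives the same invariant.
1. N is the centroid of triangle QBK ⇒ N = (-2/3, -1/3)
2. A lies on line TB with TA:AB = 4:3 ⇒ A = (-12/7, -8/7)
2·[ABN] = -1/7, 2·[KQN] = 2
[ABN]:[KQN] = -1/7:2 = -1/14

[ABN]:[KQN] = -1/14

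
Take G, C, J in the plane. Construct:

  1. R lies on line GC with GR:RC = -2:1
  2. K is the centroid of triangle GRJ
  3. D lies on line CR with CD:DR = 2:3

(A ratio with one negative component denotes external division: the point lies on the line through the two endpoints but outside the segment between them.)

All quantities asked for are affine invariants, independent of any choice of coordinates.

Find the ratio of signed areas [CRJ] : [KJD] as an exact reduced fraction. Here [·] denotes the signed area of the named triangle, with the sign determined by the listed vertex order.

Assign G = (0, 0), C = (1, 0), J = (0, 1) — the answer is frame-independent, so this choice is without loss of generality.
1. R lies on line GC with GR:RC = -2:1 ⇒ R = (2, 0)
2. K is the centroid of triangle GRJ ⇒ K = (2/3, 1/3)
3. D lies on line CR with CD:DR = 2:3 ⇒ D = (7/5, 0)
2·[CRJ] = 1, 2·[KJD] = -4/15
[CRJ]:[KJD] = 1:-4/15 = -15/4

[CRJ]:[KJD] = -15/4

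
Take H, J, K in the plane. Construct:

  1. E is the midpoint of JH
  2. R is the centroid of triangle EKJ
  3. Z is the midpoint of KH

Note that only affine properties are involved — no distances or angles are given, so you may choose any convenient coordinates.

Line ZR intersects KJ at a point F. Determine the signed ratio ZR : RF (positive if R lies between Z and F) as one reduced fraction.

ZR:RF = 2

Choose coordinates H = (0, 0), J = (1, 0), K = (0, 1).
1. E is the midpoint of JH ⇒ E = (1/2, 0)
2. R is the centroid of triangle EKJ ⇒ R = (1/2, 1/3)
3. Z is the midpoint of KH ⇒ Z = (0, 1/2)
line ZR meets KJ at F = (3/4, 1/4)
R = Z + t·(F−Z) with t = 2/3, so ZR:RF = 2/3:1/3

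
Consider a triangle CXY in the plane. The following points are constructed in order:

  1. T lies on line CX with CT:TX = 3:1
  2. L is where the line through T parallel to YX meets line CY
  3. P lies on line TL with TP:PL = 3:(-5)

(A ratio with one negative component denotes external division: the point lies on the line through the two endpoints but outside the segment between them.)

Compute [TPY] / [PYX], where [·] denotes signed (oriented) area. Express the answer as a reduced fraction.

Assign C = (0, 0), X = (1, 0), Y = (0, 1) — the answer is frame-independent, so this choice is without loss of generality.
1. T lies on line CX with CT:TX = 3:1 ⇒ T = (3/4, 0)
2. L is where the line through T parallel to YX meets line CY ⇒ L = (0, 3/4)
3. P lies on line TL with TP:PL = 3:(-5) ⇒ P = (15/8, -9/8)
2·[TPY] = 9/32, 2·[PYX] = -1/4
[TPY]:[PYX] = 9/32:-1/4 = -9/8

[TPY]:[PYX] = -9/8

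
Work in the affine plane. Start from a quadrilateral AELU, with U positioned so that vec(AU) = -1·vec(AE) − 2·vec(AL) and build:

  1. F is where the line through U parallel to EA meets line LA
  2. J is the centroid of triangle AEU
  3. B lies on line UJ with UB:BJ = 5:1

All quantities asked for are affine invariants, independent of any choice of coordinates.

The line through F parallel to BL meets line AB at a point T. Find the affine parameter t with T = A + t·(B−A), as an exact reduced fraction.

Assign A = (0, 0), E = (1, 0), L = (0, 1), U = (-1, -2) — the answer is frame-independent, so this choice is without loss of generality.
1. F is where the line through U parallel to EA meets line LA ⇒ F = (0, -2)
2. J is the centroid of triangle AEU ⇒ J = (0, -2/3)
3. B lies on line UJ with UB:BJ = 5:1 ⇒ B = (-1/6, -8/9)
through F parallel to BL: direction (1/6, 17/9); meets AB at T = (1/3, 16/9)
T = A + t·(B−A) with t = -2

t = -2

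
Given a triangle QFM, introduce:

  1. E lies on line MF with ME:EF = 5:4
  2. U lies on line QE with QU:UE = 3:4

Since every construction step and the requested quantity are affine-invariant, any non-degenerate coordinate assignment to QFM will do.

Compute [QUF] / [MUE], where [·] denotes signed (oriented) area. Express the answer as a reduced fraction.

Assign Q = (0, 0), F = (1, 0), M = (0, 1) — the answer is frame-independent, so this choice is without loss of generality.
1. E lies on line MF with ME:EF = 5:4 ⇒ E = (5/9, 4/9)
2. U lies on line QE with QU:UE = 3:4 ⇒ U = (5/21, 4/21)
2·[QUF] = -4/21, 2·[MUE] = 20/63
[QUF]:[MUE] = -4/21:20/63 = -3/5

[QUF]:[MUE] = -3/5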